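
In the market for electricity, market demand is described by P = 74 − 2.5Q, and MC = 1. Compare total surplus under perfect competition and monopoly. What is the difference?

Under competition P = MC = 1, so Q = (74 − 1)/2.5 = 29.2.
CS = ½·(74 − 1)·29.2 = 1065.8; PS = (1 − 1)·29.2 = 0; TS = 1065.8.
Monopoly sets MR = MC: 74 − 5Q = 1 ⇒ Q = 14.6, P = 74 − 2.5·14.6 = 37.5.
CS = ½·(74 − 37.5)·14.6 = 266.45; PS = (37.5 − 1)·14.6 = 532.9; TS = 799.35.
Change in total surplus: 799.35 − 1065.8 = −266.45.

Total surplus falls by 266.45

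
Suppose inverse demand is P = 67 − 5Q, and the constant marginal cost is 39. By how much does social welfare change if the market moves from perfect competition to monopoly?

Under competition P = MC = 39, so Q = (67 − 39)/5 = 5.6.
CS = ½·(67 − 39)·5.6 = 78.4; PS = (39 − 39)·5.6 = 0; TS = 78.4.
The monopolist equates marginal revenue to marginal cost: 67 − 10Q = 39, so Q = 2.8. From demand, P = 53.
CS = ½·(67 − 53)·2.8 = 19.6; PS = (53 − 39)·2.8 = 39.2; TS = 58.8.
Change in social welfare: 58.8 − 78.4 = −19.6.

TS falls by 19.6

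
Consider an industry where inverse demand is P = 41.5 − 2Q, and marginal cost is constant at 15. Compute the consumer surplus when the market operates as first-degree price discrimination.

CS = 0

Under first-degree price discrimination the firm charges each unit its demand price and produces up to where P = MC, i.e. Q = 13.25. Consumer surplus is zero; producer surplus equals total surplus.
CS = 0.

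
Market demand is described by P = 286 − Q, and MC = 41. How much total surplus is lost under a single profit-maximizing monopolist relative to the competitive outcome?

DWL = 7503.125

Competitive firms price at marginal cost: P = 41, giving Q = 245.
The monopolist equates marginal revenue to marginal cost: 286 − 2Q = 41, so Q = 122.5. From demand, P = 163.5.
DWL is the triangle between Q = 122.5 and Q = 245: ½·(245 − 122.5)·(163.5 − 41) = 7503.125.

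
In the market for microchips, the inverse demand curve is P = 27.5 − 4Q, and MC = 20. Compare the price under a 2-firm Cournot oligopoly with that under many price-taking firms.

In a 2-firm Cournot equilibrium, symmetry and the first-order condition give q = (27.5 − 20)/(12) = 0.625. So Q = 1.25 and P = 22.5.
Competitive firms price at marginal cost: P = 20, giving Q = 1.875.

Cournot: P = 22.5; Competition: P = 20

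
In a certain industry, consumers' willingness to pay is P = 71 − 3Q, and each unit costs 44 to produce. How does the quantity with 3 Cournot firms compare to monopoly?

Cournot: Q = 6.75; Monopoly: Q = 4.5

In a 3-firm Cournot equilibrium, symmetry and the first-order condition give q = (71 − 44)/(12) = 2.25. So Q = 6.75 and P = 50.75.
Monopoly sets MR = MC: 71 − 6Q = 44 ⇒ Q = 4.5, P = 71 − 3·4.5 = 57.5.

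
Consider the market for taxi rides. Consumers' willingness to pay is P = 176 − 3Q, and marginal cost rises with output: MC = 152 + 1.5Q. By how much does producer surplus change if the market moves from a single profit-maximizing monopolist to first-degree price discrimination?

The monopolist equates marginal revenue to marginal cost: 176 − 6Q = 152 + 1.5Q, so Q = 3.2. From demand, P = 166.4.
PS = P·Q − VC(Q) = 166.4·3.2 − (152·3.2 + ½·1.5·3.2²) = 38.4.
With perfect price discrimination, output is the efficient level Q = 16/3 (where demand meets MC), but every buyer pays their willingness to pay: CS = 0 and PS = total surplus.
PS = ½·(176 − 152)·16/3 = 64.
Change in producer surplus: 64 − 38.4 = 25.6.

Producer surplus rises by 25.6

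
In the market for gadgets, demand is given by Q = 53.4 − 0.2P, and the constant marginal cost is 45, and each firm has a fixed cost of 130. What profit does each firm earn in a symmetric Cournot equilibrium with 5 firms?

Inverting demand: P = 267 − 5Q.
Cournot with 5 identical firms: the symmetric best-response condition is 267 − 30q = 45. Each firm produces q = 7.4, total output Q = 37, price P = 82.
Each firm's profit = (82 − 45)·7.4 − 130 = 143.8.

π_i = 143.8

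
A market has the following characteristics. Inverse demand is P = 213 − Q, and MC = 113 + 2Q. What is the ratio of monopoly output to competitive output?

Q_m/Q_c = 0.75

The monopolist equates marginal revenue to marginal cost: 213 − 2Q = 113 + 2Q, so Q = 25. From demand, P = 188.
Under competition P = MC: 213 − Q = 113 + 2Q ⇒ Q = 100/3, P = 539/3.
Ratio Q_m/Q_c = 25/(100/3) = 0.75.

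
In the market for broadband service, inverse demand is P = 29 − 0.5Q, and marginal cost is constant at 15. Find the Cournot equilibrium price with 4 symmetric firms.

P = 17.8

In a 4-firm Cournot equilibrium, symmetry and the first-order condition give q = (29 − 15)/(2.5) = 5.6. So Q = 22.4 and P = 17.8.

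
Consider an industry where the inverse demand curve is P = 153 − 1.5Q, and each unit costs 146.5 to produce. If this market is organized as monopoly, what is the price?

P = 149.75

Monopoly sets MR = MC: 153 − 3Q = 146.5 ⇒ Q = 13/6, P = 153 − 1.5·13/6 = 149.75.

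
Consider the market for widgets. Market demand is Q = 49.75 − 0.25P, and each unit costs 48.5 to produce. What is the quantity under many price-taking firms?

Inverting demand: P = 199 − 4Q.
Perfect competition: P = MC = 48.5, so 199 − 4Q = 48.5 and Q = 37.625.

Q = 37.625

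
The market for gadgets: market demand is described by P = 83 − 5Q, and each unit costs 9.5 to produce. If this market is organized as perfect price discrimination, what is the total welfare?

TS = 540.225

Under first-degree price discrimination the firm charges each unit its demand price and produces up to where P = MC, i.e. Q = 14.7. Consumer surplus is zero; producer surplus equals total surplus.
TS = 540.225 (equal to competitive TS).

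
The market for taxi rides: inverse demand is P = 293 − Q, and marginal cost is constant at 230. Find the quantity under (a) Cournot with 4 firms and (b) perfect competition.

In a 4-firm Cournot equilibrium, symmetry and the first-order condition give q = (293 − 230)/(5) = 12.6. So Q = 50.4 and P = 242.6.
Perfect competition: P = MC = 230, so 293 − Q = 230 and Q = 63.

Cournot: Q = 50.4; Competition: Q = 63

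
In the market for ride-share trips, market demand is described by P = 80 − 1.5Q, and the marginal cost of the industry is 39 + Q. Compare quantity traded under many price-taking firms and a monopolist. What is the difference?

Quantity traded falls by 6.15

Under competition P = MC: 80 − 1.5Q = 39 + Q ⇒ Q = 16.4, P = 55.4.
The monopolist equates marginal revenue to marginal cost: 80 − 3Q = 39 + Q, so Q = 10.25. From demand, P = 64.625.
Change in quantity traded: 10.25 − 16.4 = −6.15.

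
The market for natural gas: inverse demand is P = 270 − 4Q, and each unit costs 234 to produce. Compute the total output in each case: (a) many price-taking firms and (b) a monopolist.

Perfect competition: P = MC = 234, so 270 − 4Q = 234 and Q = 9.
The monopolist equates marginal revenue to marginal cost: 270 − 8Q = 234, so Q = 4.5. From demand, P = 252.

Competition: Q = 9; Monopoly: Q = 4.5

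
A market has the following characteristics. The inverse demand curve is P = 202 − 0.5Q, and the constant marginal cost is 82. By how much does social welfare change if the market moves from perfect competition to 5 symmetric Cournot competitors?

Under competition P = MC = 82, so Q = (202 − 82)/0.5 = 240.
CS = ½·(202 − 82)·240 = 14400; PS = (82 − 82)·240 = 0; TS = 14400.
With 5 symmetric Cournot firms, each firm's FOC gives 202 − 3q = 82, so q = 40, Q = 5·40 = 200, and P = 102.
CS = ½·(202 − 102)·200 = 10000; PS = (102 − 82)·200 = 4000; TS = 14000.
Change in social welfare: 14000 − 14400 = −400.

Social welfare falls by 400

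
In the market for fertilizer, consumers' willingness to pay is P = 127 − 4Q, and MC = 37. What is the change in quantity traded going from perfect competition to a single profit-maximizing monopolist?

Quantity traded falls by 11.25

Perfect competition: P = MC = 37, so 127 − 4Q = 37 and Q = 22.5.
A monopolist chooses Q where MR = MC. MR = 127 − 8Q; setting this equal to 37 gives Q = 11.25 and P = 82.
Change in quantity traded: 11.25 − 22.5 = −11.25.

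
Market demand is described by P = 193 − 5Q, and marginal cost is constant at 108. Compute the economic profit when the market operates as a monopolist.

Profit = 361.25

A monopolist chooses Q where MR = MC. MR = 193 − 10Q; setting this equal to 108 gives Q = 8.5 and P = 150.5.
Profit = (150.5 − 108)·8.5 = 361.25.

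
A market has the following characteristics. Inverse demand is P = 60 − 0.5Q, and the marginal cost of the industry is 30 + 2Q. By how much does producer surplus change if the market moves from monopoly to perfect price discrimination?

A monopolist chooses Q where MR = MC. MR = 60 − Q; setting this equal to 30 + 2Q gives Q = 10 and P = 55.
PS = P·Q − VC(Q) = 55·10 − (30·10 + ½·2·10²) = 150.
With perfect price discrimination, output is the efficient level Q = 12 (where demand meets MC), but every buyer pays their willingness to pay: CS = 0 and PS = total surplus.
PS = ½·(60 − 30)·12 = 180.
Change in producer surplus: 180 − 150 = 30.

Producer surplus rises by 30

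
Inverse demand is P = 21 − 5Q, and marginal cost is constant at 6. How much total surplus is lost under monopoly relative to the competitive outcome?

DWL = 5.625

Competitive firms price at marginal cost: P = 6, giving Q = 3.
A monopolist chooses Q where MR = MC. MR = 21 − 10Q; setting this equal to 6 gives Q = 1.5 and P = 13.5.
DWL is the triangle between Q = 1.5 and Q = 3: ½·(3 − 1.5)·(13.5 − 6) = 5.625.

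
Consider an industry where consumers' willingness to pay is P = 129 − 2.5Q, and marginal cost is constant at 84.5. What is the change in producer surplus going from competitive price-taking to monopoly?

PS rises by 198.025

Competitive firms price at marginal cost: P = 84.5, giving Q = 17.8.
PS = (84.5 − 84.5)·17.8 = 0.
The monopolist equates marginal revenue to marginal cost: 129 − 5Q = 84.5, so Q = 8.9. From demand, P = 106.75.
PS = (106.75 − 84.5)·8.9 = 198.025.
Change in producer surplus: 198.025 − 0 = 198.025.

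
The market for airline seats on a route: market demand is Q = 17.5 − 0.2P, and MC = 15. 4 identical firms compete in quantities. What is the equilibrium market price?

Inverting demand: P = 87.5 − 5Q.
With 4 symmetric Cournot firms, each firm's FOC gives 87.5 − 25q = 15, so q = 2.9, Q = 4·2.9 = 11.6, and P = 29.5.

P = 29.5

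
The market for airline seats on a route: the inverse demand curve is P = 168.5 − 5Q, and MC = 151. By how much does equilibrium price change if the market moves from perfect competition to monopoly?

Equilibrium price rises by 8.75

Competitive firms price at marginal cost: P = 151, giving Q = 3.5.
Monopoly sets MR = MC: 168.5 − 10Q = 151 ⇒ Q = 1.75, P = 168.5 − 5·1.75 = 159.75.
Change in equilibrium price: 159.75 − 151 = 8.75.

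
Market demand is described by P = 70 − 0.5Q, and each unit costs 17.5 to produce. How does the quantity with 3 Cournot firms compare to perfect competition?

Cournot: Q = 78.75; Competition: Q = 105

In a 3-firm Cournot equilibrium, symmetry and the first-order condition give q = (70 − 17.5)/(2) = 26.25. So Q = 78.75 and P = 30.625.
Competitive firms price at marginal cost: P = 17.5, giving Q = 105.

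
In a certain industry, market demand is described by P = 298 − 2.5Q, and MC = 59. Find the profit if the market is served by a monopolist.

Profit = 5712.1

Monopoly sets MR = MC: 298 − 5Q = 59 ⇒ Q = 47.8, P = 298 − 2.5·47.8 = 178.5.
Profit = (178.5 − 59)·47.8 = 5712.1.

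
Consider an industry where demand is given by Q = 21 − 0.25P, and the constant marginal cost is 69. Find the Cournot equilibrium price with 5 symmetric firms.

P = 71.5

Inverting demand: P = 84 − 4Q.
Cournot with 5 identical firms: the symmetric best-response condition is 84 − 24q = 69. Each firm produces q = 0.625, total output Q = 3.125, price P = 71.5.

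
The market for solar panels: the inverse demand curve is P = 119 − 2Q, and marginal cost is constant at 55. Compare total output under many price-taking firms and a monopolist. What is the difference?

Q falls by 16

Under competition P = MC = 55, so Q = (119 − 55)/2 = 32.
The monopolist equates marginal revenue to marginal cost: 119 − 4Q = 55, so Q = 16. From demand, P = 87.
Change in total output: 16 − 32 = −16.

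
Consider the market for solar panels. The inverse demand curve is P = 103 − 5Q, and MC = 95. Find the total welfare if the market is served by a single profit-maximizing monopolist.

TS = 4.8

A monopolist chooses Q where MR = MC. MR = 103 − 10Q; setting this equal to 95 gives Q = 0.8 and P = 99.
CS = ½·(103 − 99)·0.8 = 1.6; PS = (99 − 95)·0.8 = 3.2; TS = 4.8.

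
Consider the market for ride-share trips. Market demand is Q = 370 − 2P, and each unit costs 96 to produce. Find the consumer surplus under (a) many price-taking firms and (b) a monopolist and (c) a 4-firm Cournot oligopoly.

Inverting demand: P = 185 − 0.5Q.
Perfect competition: P = MC = 96, so 185 − 0.5Q = 96 and Q = 178.
CS = ½·(185 − 96)·178 = 7921.
The monopolist equates marginal revenue to marginal cost: 185 − Q = 96, so Q = 89. From demand, P = 140.5.
CS = ½·(185 − 140.5)·89 = 1980.25.
With 4 symmetric Cournot firms, each firm's FOC gives 185 − 2.5q = 96, so q = 35.6, Q = 4·35.6 = 142.4, and P = 113.8.
CS = ½·(185 − 113.8)·142.4 = 5069.44.

Competition: CS = 7921; Monopoly: CS = 1980.25; Cournot: CS = 5069.44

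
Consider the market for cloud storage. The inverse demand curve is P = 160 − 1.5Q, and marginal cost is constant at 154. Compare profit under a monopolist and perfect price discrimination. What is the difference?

The monopolist equates marginal revenue to marginal cost: 160 − 3Q = 154, so Q = 2. From demand, P = 157.
Profit = (157 − 154)·2 = 6.
A perfectly discriminating monopolist sells every unit with P(Q) ≥ MC(Q), so output equals the competitive quantity Q = 4. Each buyer pays their reservation price, so CS = 0 and the firm captures all surplus.
PS equals the full surplus area, 12. Profit = 12 = 12.
Change in profit: 12 − 6 = 6.

π rises by 6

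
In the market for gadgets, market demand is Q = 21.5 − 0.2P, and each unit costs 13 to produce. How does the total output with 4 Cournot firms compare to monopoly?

Cournot: Q = 15.12; Monopoly: Q = 9.45

Inverting demand: P = 107.5 − 5Q.
With 4 symmetric Cournot firms, each firm's FOC gives 107.5 − 25q = 13, so q = 3.78, Q = 4·3.78 = 15.12, and P = 31.9.
The monopolist equates marginal revenue to marginal cost: 107.5 − 10Q = 13, so Q = 9.45. From demand, P = 60.25.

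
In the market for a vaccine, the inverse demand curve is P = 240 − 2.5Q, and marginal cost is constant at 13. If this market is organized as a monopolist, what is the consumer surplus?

CS = 2576.45

The monopolist equates marginal revenue to marginal cost: 240 − 5Q = 13, so Q = 45.4. From demand, P = 126.5.
CS = ½·(240 − 126.5)·45.4 = 2576.45.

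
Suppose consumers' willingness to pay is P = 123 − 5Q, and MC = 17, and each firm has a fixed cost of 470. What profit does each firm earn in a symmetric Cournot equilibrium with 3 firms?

π_i = −329.55

In a 3-firm Cournot equilibrium, symmetry and the first-order condition give q = (123 − 17)/(20) = 5.3. So Q = 15.9 and P = 43.5.
Each firm's profit = (43.5 − 17)·5.3 − 470 = −329.55.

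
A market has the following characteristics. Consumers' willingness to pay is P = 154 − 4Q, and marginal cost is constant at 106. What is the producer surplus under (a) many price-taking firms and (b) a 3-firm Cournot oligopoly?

Under competition P = MC = 106, so Q = (154 − 106)/4 = 12.
PS = (106 − 106)·12 = 0.
In a 3-firm Cournot equilibrium, symmetry and the first-order condition give q = (154 − 106)/(16) = 3. So Q = 9 and P = 118.
PS = (118 − 106)·9 = 108.

Competition: PS = 0; Cournot: PS = 108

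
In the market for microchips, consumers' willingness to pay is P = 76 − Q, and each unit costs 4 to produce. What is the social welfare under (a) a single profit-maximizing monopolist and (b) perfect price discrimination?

A monopolist chooses Q where MR = MC. MR = 76 − 2Q; setting this equal to 4 gives Q = 36 and P = 40.
CS = ½·(76 − 40)·36 = 648; PS = (40 − 4)·36 = 1296; TS = 1944.
Under first-degree price discrimination the firm charges each unit its demand price and produces up to where P = MC, i.e. Q = 72. Consumer surplus is zero; producer surplus equals total surplus.
TS = 2592 (equal to competitive TS).

Monopoly: TS = 1944; Perfect PD: TS = 2592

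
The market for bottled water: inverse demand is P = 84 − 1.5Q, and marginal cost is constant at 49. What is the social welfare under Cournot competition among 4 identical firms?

TS = 392

Cournot with 4 identical firms: the symmetric best-response condition is 84 − 7.5q = 49. Each firm produces q = 14/3, total output Q = 56/3, price P = 56.
CS = ½·(84 − 56)·56/3 = 784/3; PS = (56 − 49)·56/3 = 392/3; TS = 392.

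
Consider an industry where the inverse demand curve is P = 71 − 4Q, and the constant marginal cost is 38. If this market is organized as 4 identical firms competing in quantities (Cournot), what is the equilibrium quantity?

Cournot with 4 identical firms: the symmetric best-response condition is 71 − 20q = 38. Each firm produces q = 1.65, total output Q = 6.6, price P = 44.6.

Q = 6.6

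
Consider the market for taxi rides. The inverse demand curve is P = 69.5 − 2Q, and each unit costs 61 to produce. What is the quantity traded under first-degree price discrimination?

Q = 4.25

With perfect price discrimination, output is the efficient level Q = 4.25 (where demand meets MC), but every buyer pays their willingness to pay: CS = 0 and PS = total surplus.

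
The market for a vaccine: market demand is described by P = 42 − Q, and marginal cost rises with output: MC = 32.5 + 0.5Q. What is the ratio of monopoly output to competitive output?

The monopolist equates marginal revenue to marginal cost: 42 − 2Q = 32.5 + 0.5Q, so Q = 3.8. From demand, P = 38.2.
Competitive equilibrium sets price equal to marginal cost: 42 − Q = 32.5 + 0.5Q, so Q = 19/3 and P = 107/3.
Ratio Q_m/Q_c = 3.8/(19/3) = 0.6.

Q_m/Q_c = 0.6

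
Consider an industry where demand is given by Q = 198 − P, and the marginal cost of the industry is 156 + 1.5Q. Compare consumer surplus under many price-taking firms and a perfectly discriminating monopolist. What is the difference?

Consumer surplus falls by 141.12

Inverting demand: P = 198 − Q.
Under competition P = MC: 198 − Q = 156 + 1.5Q ⇒ Q = 16.8, P = 181.2.
CS = ½·(198 − 181.2)·16.8 = 141.12.
With perfect price discrimination, output is the efficient level Q = 16.8 (where demand meets MC), but every buyer pays their willingness to pay: CS = 0 and PS = total surplus.
CS = 0.
Change in consumer surplus: 0 − 141.12 = −141.12.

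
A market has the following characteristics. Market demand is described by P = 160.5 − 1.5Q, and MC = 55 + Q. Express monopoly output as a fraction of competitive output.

The monopolist equates marginal revenue to marginal cost: 160.5 − 3Q = 55 + Q, so Q = 26.375. From demand, P = 1935/16.
Competitive equilibrium sets price equal to marginal cost: 160.5 − 1.5Q = 55 + Q, so Q = 42.2 and P = 97.2.
Ratio Q_m/Q_c = 26.375/42.2 = 0.625.

Q_m/Q_c = 0.625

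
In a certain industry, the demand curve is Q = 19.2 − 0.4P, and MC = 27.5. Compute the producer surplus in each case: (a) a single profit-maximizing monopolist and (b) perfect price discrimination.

Monopoly: PS = 42.025; Perfect PD: PS = 84.05

Inverting demand: P = 48 − 2.5Q.
A monopolist chooses Q where MR = MC. MR = 48 − 5Q; setting this equal to 27.5 gives Q = 4.1 and P = 37.75.
PS = (37.75 − 27.5)·4.1 = 42.025.
With perfect price discrimination, output is the efficient level Q = 8.2 (where demand meets MC), but every buyer pays their willingness to pay: CS = 0 and PS = total surplus.
PS = ½·(48 − 27.5)·8.2 = 84.05.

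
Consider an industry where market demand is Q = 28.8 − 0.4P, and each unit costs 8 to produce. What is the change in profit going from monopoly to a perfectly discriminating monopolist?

π rises by 409.6

Inverting demand: P = 72 − 2.5Q.
A monopolist chooses Q where MR = MC. MR = 72 − 5Q; setting this equal to 8 gives Q = 12.8 and P = 40.
Profit = (40 − 8)·12.8 = 409.6.
Under first-degree price discrimination the firm charges each unit its demand price and produces up to where P = MC, i.e. Q = 25.6. Consumer surplus is zero; producer surplus equals total surplus.
PS equals the full surplus area, 819.2. Profit = 819.2 = 819.2.
Change in profit: 819.2 − 409.6 = 409.6.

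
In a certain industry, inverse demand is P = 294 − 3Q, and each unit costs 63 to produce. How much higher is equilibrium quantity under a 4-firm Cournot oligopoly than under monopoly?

Equilibrium quantity rises by 23.1

A monopolist chooses Q where MR = MC. MR = 294 − 6Q; setting this equal to 63 gives Q = 38.5 and P = 178.5.
With 4 symmetric Cournot firms, each firm's FOC gives 294 − 15q = 63, so q = 15.4, Q = 4·15.4 = 61.6, and P = 109.2.
Change in equilibrium quantity: 61.6 − 38.5 = 23.1.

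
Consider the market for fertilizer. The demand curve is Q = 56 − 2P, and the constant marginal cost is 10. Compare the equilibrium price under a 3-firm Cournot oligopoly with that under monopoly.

Cournot: P = 14.5; Monopoly: P = 19

Inverting demand: P = 28 − 0.5Q.
Cournot with 3 identical firms: the symmetric best-response condition is 28 − 2q = 10. Each firm produces q = 9, total output Q = 27, price P = 14.5.
Monopoly sets MR = MC: 28 − Q = 10 ⇒ Q = 18, P = 28 − 0.5·18 = 19.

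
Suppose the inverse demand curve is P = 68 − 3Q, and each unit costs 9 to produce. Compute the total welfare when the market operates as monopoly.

TS = 435.125

Monopoly sets MR = MC: 68 − 6Q = 9 ⇒ Q = 59/6, P = 68 − 3·59/6 = 38.5.
CS = ½·(68 − 38.5)·59/6 = 3481/24; PS = (38.5 − 9)·59/6 = 3481/12; TS = 435.125.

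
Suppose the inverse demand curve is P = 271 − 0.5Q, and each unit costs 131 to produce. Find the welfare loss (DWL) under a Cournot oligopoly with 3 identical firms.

DWL = 1225

Competitive firms price at marginal cost: P = 131, giving Q = 280.
Cournot with 3 identical firms: the symmetric best-response condition is 271 − 2q = 131. Each firm produces q = 70, total output Q = 210, price P = 166.
DWL is the triangle between Q = 210 and Q = 280: ½·(280 − 210)·(166 − 131) = 1225.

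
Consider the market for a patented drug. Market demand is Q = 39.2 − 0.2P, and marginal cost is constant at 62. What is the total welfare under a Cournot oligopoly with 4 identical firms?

TS = 1723.776

Inverting demand: P = 196 − 5Q.
Cournot with 4 identical firms: the symmetric best-response condition is 196 − 25q = 62. Each firm produces q = 5.36, total output Q = 21.44, price P = 88.8.
CS = ½·(196 − 88.8)·21.44 = 1149.184; PS = (88.8 − 62)·21.44 = 574.592; TS = 1723.776.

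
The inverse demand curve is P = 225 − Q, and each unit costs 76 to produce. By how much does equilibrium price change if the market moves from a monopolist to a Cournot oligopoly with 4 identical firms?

A monopolist chooses Q where MR = MC. MR = 225 − 2Q; setting this equal to 76 gives Q = 74.5 and P = 150.5.
Cournot with 4 identical firms: the symmetric best-response condition is 225 − 5q = 76. Each firm produces q = 29.8, total output Q = 119.2, price P = 105.8.
Change in equilibrium price: 105.8 − 150.5 = −44.7.

P falls by 44.7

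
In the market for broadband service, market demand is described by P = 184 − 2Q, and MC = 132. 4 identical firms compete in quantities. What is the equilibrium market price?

P = 142.4

With 4 symmetric Cournot firms, each firm's FOC gives 184 − 10q = 132, so q = 5.2, Q = 4·5.2 = 20.8, and P = 142.4.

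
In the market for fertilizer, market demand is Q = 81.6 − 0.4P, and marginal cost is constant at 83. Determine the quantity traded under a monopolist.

Q = 24.2

Inverting demand: P = 204 − 2.5Q.
A monopolist chooses Q where MR = MC. MR = 204 − 5Q; setting this equal to 83 gives Q = 24.2 and P = 143.5.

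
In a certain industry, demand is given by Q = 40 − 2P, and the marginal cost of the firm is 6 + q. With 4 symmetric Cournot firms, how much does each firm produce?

Inverting demand: P = 20 − 0.5Q.
In a 4-firm Cournot equilibrium, symmetry and the first-order condition give q = (20 − 6)/(3.5) = 4. So Q = 16 and P = 12.

q_i = 4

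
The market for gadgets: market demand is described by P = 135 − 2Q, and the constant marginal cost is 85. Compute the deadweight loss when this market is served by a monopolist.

Competitive firms price at marginal cost: P = 85, giving Q = 25.
A monopolist chooses Q where MR = MC. MR = 135 − 4Q; setting this equal to 85 gives Q = 12.5 and P = 110.
DWL is the triangle between Q = 12.5 and Q = 25: ½·(25 − 12.5)·(110 − 85) = 156.25.

DWL = 156.25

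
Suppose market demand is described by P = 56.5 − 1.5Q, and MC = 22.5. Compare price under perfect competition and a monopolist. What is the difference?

Competitive firms price at marginal cost: P = 22.5, giving Q = 68/3.
A monopolist chooses Q where MR = MC. MR = 56.5 − 3Q; setting this equal to 22.5 gives Q = 34/3 and P = 39.5.
Change in price: 39.5 − 22.5 = 17.

P rises by 17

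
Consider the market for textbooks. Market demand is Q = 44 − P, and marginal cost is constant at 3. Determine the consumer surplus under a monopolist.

Inverting demand: P = 44 − Q.
A monopolist chooses Q where MR = MC. MR = 44 − 2Q; setting this equal to 3 gives Q = 20.5 and P = 23.5.
CS = ½·(44 − 23.5)·20.5 = 210.125.

CS = 210.125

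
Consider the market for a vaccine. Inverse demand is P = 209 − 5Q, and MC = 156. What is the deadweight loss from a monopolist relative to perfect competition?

Perfect competition: P = MC = 156, so 209 − 5Q = 156 and Q = 10.6.
Monopoly sets MR = MC: 209 − 10Q = 156 ⇒ Q = 5.3, P = 209 − 5·5.3 = 182.5.
DWL is the triangle between Q = 5.3 and Q = 10.6: ½·(10.6 − 5.3)·(182.5 − 156) = 70.225.

DWL = 70.225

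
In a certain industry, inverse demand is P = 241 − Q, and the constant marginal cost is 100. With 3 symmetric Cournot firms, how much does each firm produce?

In a 3-firm Cournot equilibrium, symmetry and the first-order condition give q = (241 − 100)/(4) = 35.25. So Q = 105.75 and P = 135.25.

q_i = 35.25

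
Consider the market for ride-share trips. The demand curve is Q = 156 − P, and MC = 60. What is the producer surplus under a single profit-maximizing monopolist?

Inverting demand: P = 156 − Q.
A monopolist chooses Q where MR = MC. MR = 156 − 2Q; setting this equal to 60 gives Q = 48 and P = 108.
PS = (108 − 60)·48 = 2304.

PS = 2304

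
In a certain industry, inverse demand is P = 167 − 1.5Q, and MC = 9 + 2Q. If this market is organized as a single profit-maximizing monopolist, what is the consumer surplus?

CS = 748.92

The monopolist equates marginal revenue to marginal cost: 167 − 3Q = 9 + 2Q, so Q = 31.6. From demand, P = 119.6.
CS = ½·(167 − 119.6)·31.6 = 748.92.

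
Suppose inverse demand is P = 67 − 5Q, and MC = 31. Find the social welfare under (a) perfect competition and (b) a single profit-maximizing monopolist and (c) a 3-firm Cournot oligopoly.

Competition: TS = 129.6; Monopoly: TS = 97.2; Cournot: TS = 121.5

Competitive firms price at marginal cost: P = 31, giving Q = 7.2.
CS = ½·(67 − 31)·7.2 = 129.6; PS = (31 − 31)·7.2 = 0; TS = 129.6.
The monopolist equates marginal revenue to marginal cost: 67 − 10Q = 31, so Q = 3.6. From demand, P = 49.
CS = ½·(67 − 49)·3.6 = 32.4; PS = (49 − 31)·3.6 = 64.8; TS = 97.2.
In a 3-firm Cournot equilibrium, symmetry and the first-order condition give q = (67 − 31)/(20) = 1.8. So Q = 5.4 and P = 40.
CS = ½·(67 − 40)·5.4 = 72.9; PS = (40 − 31)·5.4 = 48.6; TS = 121.5.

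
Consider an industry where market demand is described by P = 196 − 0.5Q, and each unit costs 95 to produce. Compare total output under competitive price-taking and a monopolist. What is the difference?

Q falls by 101

Competitive firms price at marginal cost: P = 95, giving Q = 202.
The monopolist equates marginal revenue to marginal cost: 196 − Q = 95, so Q = 101. From demand, P = 145.5.
Change in total output: 101 − 202 = −101.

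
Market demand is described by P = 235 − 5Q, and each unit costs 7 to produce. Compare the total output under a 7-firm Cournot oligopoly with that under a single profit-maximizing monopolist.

With 7 symmetric Cournot firms, each firm's FOC gives 235 − 40q = 7, so q = 5.7, Q = 7·5.7 = 39.9, and P = 35.5.
The monopolist equates marginal revenue to marginal cost: 235 − 10Q = 7, so Q = 22.8. From demand, P = 121.

Cournot: Q = 39.9; Monopoly: Q = 22.8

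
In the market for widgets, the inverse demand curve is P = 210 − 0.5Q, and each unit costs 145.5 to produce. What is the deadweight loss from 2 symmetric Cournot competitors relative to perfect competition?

DWL = 462.25

Perfect competition: P = MC = 145.5, so 210 − 0.5Q = 145.5 and Q = 129.
In a 2-firm Cournot equilibrium, symmetry and the first-order condition give q = (210 − 145.5)/(1.5) = 43. So Q = 86 and P = 167.
DWL is the triangle between Q = 86 and Q = 129: ½·(129 − 86)·(167 − 145.5) = 462.25.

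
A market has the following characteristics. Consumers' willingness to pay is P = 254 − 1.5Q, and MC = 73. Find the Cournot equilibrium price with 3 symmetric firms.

With 3 symmetric Cournot firms, each firm's FOC gives 254 − 6q = 73, so q = 181/6, Q = 3·181/6 = 90.5, and P = 118.25.

P = 118.25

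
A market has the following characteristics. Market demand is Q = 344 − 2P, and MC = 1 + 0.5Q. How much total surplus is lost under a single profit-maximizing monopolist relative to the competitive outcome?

Inverting demand: P = 172 − 0.5Q.
Under competition P = MC: 172 − 0.5Q = 1 + 0.5Q ⇒ Q = 171, P = 86.5.
Monopoly sets MR = MC: 172 − Q = 1 + 0.5Q ⇒ Q = 114, P = 172 − 0.5·114 = 115.
CS = ½·(172 − 86.5)·171 = 7310.25; PS = (86.5·171 − 1·171 − ½·0.5·171²) = 7310.25; TS = 14620.5.
CS = ½·(172 − 115)·114 = 3249; PS = (115·114 − 1·114 − ½·0.5·114²) = 9747; TS = 12996.
DWL = 14620.5 − 12996 = 1624.5.

DWL = 1624.5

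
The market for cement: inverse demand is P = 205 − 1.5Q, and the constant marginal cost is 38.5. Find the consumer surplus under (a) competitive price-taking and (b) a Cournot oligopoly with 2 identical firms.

Competition: CS = 9240.75; Cournot: CS = 4107

Perfect competition: P = MC = 38.5, so 205 − 1.5Q = 38.5 and Q = 111.
CS = ½·(205 − 38.5)·111 = 9240.75.
In a 2-firm Cournot equilibrium, symmetry and the first-order condition give q = (205 − 38.5)/(4.5) = 37. So Q = 74 and P = 94.
CS = ½·(205 − 94)·74 = 4107.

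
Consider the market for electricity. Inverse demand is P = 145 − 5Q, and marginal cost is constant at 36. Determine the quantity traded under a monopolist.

Q = 10.9

The monopolist equates marginal revenue to marginal cost: 145 − 10Q = 36, so Q = 10.9. From demand, P = 90.5.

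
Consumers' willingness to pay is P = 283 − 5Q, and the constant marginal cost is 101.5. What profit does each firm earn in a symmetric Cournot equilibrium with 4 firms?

With 4 symmetric Cournot firms, each firm's FOC gives 283 − 25q = 101.5, so q = 7.26, Q = 4·7.26 = 29.04, and P = 137.8.
Each firm's profit = (137.8 − 101.5)·7.26 = 263.538.

π_i = 263.538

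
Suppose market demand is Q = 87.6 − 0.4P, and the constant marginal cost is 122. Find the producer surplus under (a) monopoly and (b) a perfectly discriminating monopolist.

Monopoly: PS = 940.9; Perfect PD: PS = 1881.8

Inverting demand: P = 219 − 2.5Q.
The monopolist equates marginal revenue to marginal cost: 219 − 5Q = 122, so Q = 19.4. From demand, P = 170.5.
PS = (170.5 − 122)·19.4 = 940.9.
With perfect price discrimination, output is the efficient level Q = 38.8 (where demand meets MC), but every buyer pays their willingness to pay: CS = 0 and PS = total surplus.
PS = ½·(219 − 122)·38.8 = 1881.8.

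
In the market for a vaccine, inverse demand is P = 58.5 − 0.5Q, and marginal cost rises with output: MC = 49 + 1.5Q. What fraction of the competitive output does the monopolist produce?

Q_m/Q_c = 0.8

Monopoly sets MR = MC: 58.5 − Q = 49 + 1.5Q ⇒ Q = 3.8, P = 58.5 − 0.5·3.8 = 56.6.
Competitive equilibrium sets price equal to marginal cost: 58.5 − 0.5Q = 49 + 1.5Q, so Q = 4.75 and P = 56.125.
Ratio Q_m/Q_c = 3.8/4.75 = 0.8.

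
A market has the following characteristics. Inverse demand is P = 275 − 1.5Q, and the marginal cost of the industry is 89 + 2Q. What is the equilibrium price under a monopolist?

Monopoly sets MR = MC: 275 − 3Q = 89 + 2Q ⇒ Q = 37.2, P = 275 − 1.5·37.2 = 219.2.

P = 219.2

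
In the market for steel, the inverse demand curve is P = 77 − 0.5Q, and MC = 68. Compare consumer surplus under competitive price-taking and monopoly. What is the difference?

CS falls by 60.75

Perfect competition: P = MC = 68, so 77 − 0.5Q = 68 and Q = 18.
CS = ½·(77 − 68)·18 = 81.
A monopolist chooses Q where MR = MC. MR = 77 − Q; setting this equal to 68 gives Q = 9 and P = 72.5.
CS = ½·(77 − 72.5)·9 = 20.25.
Change in consumer surplus: 20.25 − 81 = −60.75.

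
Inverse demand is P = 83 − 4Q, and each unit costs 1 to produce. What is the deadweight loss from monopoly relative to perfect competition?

Under competition P = MC = 1, so Q = (83 − 1)/4 = 20.5.
Monopoly sets MR = MC: 83 − 8Q = 1 ⇒ Q = 10.25, P = 83 − 4·10.25 = 42.
DWL is the triangle between Q = 10.25 and Q = 20.5: ½·(20.5 − 10.25)·(42 − 1) = 210.125.

DWL = 210.125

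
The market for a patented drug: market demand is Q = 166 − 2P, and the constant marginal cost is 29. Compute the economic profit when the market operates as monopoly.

Profit = 1458

Inverting demand: P = 83 − 0.5Q.
Monopoly sets MR = MC: 83 − Q = 29 ⇒ Q = 54, P = 83 − 0.5·54 = 56.
Profit = (56 − 29)·54 = 1458.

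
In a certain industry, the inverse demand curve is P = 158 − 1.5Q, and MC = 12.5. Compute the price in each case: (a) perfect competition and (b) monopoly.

Under competition P = MC = 12.5, so Q = (158 − 12.5)/1.5 = 97.
The monopolist equates marginal revenue to marginal cost: 158 − 3Q = 12.5, so Q = 48.5. From demand, P = 85.25.

Competition: P = 12.5; Monopoly: P = 85.25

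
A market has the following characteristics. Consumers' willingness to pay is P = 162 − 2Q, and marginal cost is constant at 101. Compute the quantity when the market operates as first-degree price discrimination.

With perfect price discrimination, output is the efficient level Q = 30.5 (where demand meets MC), but every buyer pays their willingness to pay: CS = 0 and PS = total surplus.

Q = 30.5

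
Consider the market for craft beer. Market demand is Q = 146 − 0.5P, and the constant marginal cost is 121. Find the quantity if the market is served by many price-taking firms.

Q = 85.5

Inverting demand: P = 292 − 2Q.
Perfect competition: P = MC = 121, so 292 − 2Q = 121 and Q = 85.5.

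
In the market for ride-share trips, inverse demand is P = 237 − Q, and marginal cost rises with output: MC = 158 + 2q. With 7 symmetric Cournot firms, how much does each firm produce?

q_i = 7.9

In a 7-firm Cournot equilibrium, symmetry and the first-order condition give q = (237 − 158)/(10) = 7.9. So Q = 55.3 and P = 181.7.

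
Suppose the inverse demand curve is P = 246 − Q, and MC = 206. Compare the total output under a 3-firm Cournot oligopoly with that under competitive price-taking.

Cournot: Q = 30; Competition: Q = 40

With 3 symmetric Cournot firms, each firm's FOC gives 246 − 4q = 206, so q = 10, Q = 3·10 = 30, and P = 216.
Competitive firms price at marginal cost: P = 206, giving Q = 40.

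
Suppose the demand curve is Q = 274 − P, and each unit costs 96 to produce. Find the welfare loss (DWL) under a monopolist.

DWL = 3960.5

Inverting demand: P = 274 − Q.
Under competition P = MC = 96, so Q = (274 − 96)/1 = 178.
Monopoly sets MR = MC: 274 − 2Q = 96 ⇒ Q = 89, P = 274 − 89 = 185.
DWL is the triangle between Q = 89 and Q = 178: ½·(178 − 89)·(185 − 96) = 3960.5.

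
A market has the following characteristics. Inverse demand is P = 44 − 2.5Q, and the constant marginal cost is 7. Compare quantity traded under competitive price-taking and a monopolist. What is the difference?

Quantity traded falls by 7.4

Competitive firms price at marginal cost: P = 7, giving Q = 14.8.
The monopolist equates marginal revenue to marginal cost: 44 − 5Q = 7, so Q = 7.4. From demand, P = 25.5.
Change in quantity traded: 7.4 − 14.8 = −7.4.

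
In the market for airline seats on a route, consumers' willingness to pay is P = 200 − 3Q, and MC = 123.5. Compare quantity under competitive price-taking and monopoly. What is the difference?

Perfect competition: P = MC = 123.5, so 200 − 3Q = 123.5 and Q = 25.5.
The monopolist equates marginal revenue to marginal cost: 200 − 6Q = 123.5, so Q = 12.75. From demand, P = 161.75.
Change in quantity: 12.75 − 25.5 = −12.75.

Q falls by 12.75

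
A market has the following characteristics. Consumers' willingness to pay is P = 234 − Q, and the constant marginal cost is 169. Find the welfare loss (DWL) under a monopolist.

Competitive firms price at marginal cost: P = 169, giving Q = 65.
The monopolist equates marginal revenue to marginal cost: 234 − 2Q = 169, so Q = 32.5. From demand, P = 201.5.
DWL is the triangle between Q = 32.5 and Q = 65: ½·(65 − 32.5)·(201.5 − 169) = 528.125.

DWL = 528.125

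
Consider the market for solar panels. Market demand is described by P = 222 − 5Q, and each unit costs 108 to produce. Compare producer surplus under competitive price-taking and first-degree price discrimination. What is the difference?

Producer surplus rises by 1299.6

Under competition P = MC = 108, so Q = (222 − 108)/5 = 22.8.
PS = (108 − 108)·22.8 = 0.
Under first-degree price discrimination the firm charges each unit its demand price and produces up to where P = MC, i.e. Q = 22.8. Consumer surplus is zero; producer surplus equals total surplus.
PS = ½·(222 − 108)·22.8 = 1299.6.
Change in producer surplus: 1299.6 − 0 = 1299.6.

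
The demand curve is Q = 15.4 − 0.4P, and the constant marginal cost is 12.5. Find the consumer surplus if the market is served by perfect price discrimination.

CS = 0

Inverting demand: P = 38.5 − 2.5Q.
With perfect price discrimination, output is the efficient level Q = 10.4 (where demand meets MC), but every buyer pays their willingness to pay: CS = 0 and PS = total surplus.
CS = 0.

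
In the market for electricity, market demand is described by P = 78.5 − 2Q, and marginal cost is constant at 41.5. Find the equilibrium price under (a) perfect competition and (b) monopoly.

Competitive firms price at marginal cost: P = 41.5, giving Q = 18.5.
Monopoly sets MR = MC: 78.5 − 4Q = 41.5 ⇒ Q = 9.25, P = 78.5 − 2·9.25 = 60.

Competition: P = 41.5; Monopoly: P = 60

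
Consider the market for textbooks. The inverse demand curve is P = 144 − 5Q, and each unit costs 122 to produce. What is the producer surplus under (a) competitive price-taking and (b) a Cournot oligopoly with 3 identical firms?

Competition: PS = 0; Cournot: PS = 18.15

Under competition P = MC = 122, so Q = (144 − 122)/5 = 4.4.
PS = (122 − 122)·4.4 = 0.
In a 3-firm Cournot equilibrium, symmetry and the first-order condition give q = (144 − 122)/(20) = 1.1. So Q = 3.3 and P = 127.5.
PS = (127.5 − 122)·3.3 = 18.15.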